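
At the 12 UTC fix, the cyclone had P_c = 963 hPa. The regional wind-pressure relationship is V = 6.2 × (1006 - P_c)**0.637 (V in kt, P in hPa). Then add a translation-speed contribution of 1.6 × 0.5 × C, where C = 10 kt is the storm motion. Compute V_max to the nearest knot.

ΔP = 1006 − 963 = 43 hPa.
43^0.637 ≈ 10.978.
V ≈ 6.2 × 10.978 ≈ 68.1 kt.
Translation term: 1.6 × 0.5 × 10 = 8 kt.
Corrected V ≈ 76.1 kt → 76 kt.

76 kt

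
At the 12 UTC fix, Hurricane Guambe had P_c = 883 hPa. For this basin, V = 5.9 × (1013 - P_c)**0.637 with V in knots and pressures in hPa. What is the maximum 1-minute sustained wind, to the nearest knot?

ΔP = 1013 − 883 = 130 hPa.
130^0.637 ≈ 22.212.
V ≈ 5.9 × 22.212 ≈ 131.0 kt.

131 kt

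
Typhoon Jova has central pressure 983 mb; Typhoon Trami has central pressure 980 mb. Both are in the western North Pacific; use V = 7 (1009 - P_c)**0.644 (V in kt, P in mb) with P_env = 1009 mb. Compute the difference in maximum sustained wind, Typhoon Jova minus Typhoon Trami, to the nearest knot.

-4 kt

Typhoon Jova: ΔP = 26; V ≈ 7 × 26^0.644 ≈ 57.06 kt.
Typhoon Trami: ΔP = 29; V ≈ 7 × 29^0.644 ≈ 61.22 kt.
Difference ≈ 57.06 − 61.22 = -4.16 → -4 kt.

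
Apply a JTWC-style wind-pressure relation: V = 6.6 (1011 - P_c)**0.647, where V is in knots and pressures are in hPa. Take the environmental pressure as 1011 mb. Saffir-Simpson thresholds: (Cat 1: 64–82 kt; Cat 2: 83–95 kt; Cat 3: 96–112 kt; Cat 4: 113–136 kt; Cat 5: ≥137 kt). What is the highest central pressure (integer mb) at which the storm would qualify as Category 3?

948 mb

Category 3 begins at V = 96 kt.
Required ΔP = (96/6.6)^(1/0.647) = 14.545^1.546 ≈ 62.68 mb.
P_c ≤ 1011 − 62.68 = 948.32, so the highest integer P_c is 948 mb.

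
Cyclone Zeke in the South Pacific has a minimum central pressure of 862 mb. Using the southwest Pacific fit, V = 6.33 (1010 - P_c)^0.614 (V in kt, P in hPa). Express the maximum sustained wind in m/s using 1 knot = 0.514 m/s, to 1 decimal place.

ΔP = 1010 − 862 = 148 mb.
V ≈ 6.33 × 148^0.614 = 6.33 × 21.505 ≈ 136.127 kt.
136.127 × 0.514 ≈ 69.97 m/s → 70.0 m/s.

70.0 m/s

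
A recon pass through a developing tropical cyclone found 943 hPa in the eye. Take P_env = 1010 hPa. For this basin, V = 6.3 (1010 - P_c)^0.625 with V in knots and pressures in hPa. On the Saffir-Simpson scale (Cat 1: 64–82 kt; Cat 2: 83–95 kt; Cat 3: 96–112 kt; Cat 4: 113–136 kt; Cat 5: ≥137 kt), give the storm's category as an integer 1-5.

ΔP = 1010 − 943 = 67 hPa.
V ≈ 6.3 × 67^0.625 = 6.3 × 13.85 ≈ 87 kt.
87 kt falls in the Category 2 band.

2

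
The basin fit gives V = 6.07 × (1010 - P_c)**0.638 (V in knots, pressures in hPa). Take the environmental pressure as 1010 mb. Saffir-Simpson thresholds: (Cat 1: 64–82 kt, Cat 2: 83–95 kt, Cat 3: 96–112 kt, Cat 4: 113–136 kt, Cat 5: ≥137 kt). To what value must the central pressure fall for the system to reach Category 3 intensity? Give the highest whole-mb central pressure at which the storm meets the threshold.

Category 3 begins at V = 96 kt.
Required ΔP = (96/6.07)^(1/0.638) = 15.815^1.567 ≈ 75.76 mb.
P_c ≤ 1010 − 75.76 = 934.24, so the highest integer P_c is 934 mb.

934 mb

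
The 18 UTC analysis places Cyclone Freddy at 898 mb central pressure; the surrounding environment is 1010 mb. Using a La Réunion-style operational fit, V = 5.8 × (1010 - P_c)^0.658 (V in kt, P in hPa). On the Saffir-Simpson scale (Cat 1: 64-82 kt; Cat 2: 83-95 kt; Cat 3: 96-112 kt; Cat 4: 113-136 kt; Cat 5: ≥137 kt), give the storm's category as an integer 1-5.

ΔP = 1010 − 898 = 112 mb.
V ≈ 5.8 × 112^0.658 = 5.8 × 22.30 ≈ 129 kt.
129 kt falls in the Category 4 band.

4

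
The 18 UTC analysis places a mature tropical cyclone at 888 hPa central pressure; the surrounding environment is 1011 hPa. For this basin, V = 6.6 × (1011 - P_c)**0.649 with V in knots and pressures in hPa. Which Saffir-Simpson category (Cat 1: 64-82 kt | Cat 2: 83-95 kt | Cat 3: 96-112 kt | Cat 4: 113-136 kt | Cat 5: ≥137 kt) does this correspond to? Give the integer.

5

ΔP = 1011 − 888 = 123 hPa.
V ≈ 6.6 × 123^0.649 = 6.6 × 22.72 ≈ 150 kt.
150 kt falls in the Category 5 band.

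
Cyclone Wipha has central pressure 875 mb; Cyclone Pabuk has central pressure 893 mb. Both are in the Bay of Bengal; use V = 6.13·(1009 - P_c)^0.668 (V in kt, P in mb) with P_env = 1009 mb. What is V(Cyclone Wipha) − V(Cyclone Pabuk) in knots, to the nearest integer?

Cyclone Wipha: ΔP = 134; V ≈ 6.13 × 134^0.668 ≈ 161.57 kt.
Cyclone Pabuk: ΔP = 116; V ≈ 6.13 × 116^0.668 ≈ 146.73 kt.
Difference ≈ 161.57 − 146.73 = 14.84 → 15 kt.

15 kt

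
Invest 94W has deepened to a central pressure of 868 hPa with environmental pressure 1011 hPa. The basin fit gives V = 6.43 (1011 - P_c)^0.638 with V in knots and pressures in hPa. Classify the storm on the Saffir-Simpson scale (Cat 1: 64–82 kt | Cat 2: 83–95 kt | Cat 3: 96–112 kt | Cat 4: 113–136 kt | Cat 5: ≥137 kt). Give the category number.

ΔP = 1011 − 868 = 143 hPa.
V ≈ 6.43 × 143^0.638 = 6.43 × 23.72 ≈ 153 kt.
153 kt falls in the Category 5 band.

5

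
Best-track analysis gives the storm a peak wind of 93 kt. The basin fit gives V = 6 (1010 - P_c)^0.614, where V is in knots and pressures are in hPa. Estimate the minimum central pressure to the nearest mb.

ΔP = (V / 6)^(1/0.614) = (93/6)^1.629.
93/6 = 15.500; 15.500^1.629 ≈ 86.83 mb.
P_c = 1010 − 86.83 = 923.17 ≈ 923 mb.

923 mb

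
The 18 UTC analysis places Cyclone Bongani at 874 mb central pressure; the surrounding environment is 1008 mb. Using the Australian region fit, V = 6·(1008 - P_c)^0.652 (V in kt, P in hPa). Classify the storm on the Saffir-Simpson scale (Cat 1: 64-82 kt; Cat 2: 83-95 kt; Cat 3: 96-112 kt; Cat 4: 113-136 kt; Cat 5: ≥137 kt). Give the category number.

5

ΔP = 1008 − 874 = 134 mb.
V ≈ 6 × 134^0.652 = 6 × 24.37 ≈ 146 kt.
146 kt falls in the Category 5 band.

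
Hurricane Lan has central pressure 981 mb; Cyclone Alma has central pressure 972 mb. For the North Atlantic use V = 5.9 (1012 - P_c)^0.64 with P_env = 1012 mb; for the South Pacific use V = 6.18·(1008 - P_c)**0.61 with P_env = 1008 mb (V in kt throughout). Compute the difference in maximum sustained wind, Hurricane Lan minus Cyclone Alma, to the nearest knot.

Hurricane Lan: ΔP = 31; V ≈ 5.9 × 31^0.64 ≈ 53.13 kt.
Cyclone Alma: ΔP = 36; V ≈ 6.18 × 36^0.61 ≈ 55.00 kt.
Difference ≈ 53.13 − 55.00 = -1.87 → -2 kt.

-2 kt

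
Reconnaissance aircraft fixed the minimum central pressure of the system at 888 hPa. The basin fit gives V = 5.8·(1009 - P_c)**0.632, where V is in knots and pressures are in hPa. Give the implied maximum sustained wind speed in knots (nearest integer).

ΔP = 1009 − 888 = 121 hPa.
121^0.632 ≈ 20.717.
V ≈ 5.8 × 20.717 ≈ 120.2 kt.

120 kt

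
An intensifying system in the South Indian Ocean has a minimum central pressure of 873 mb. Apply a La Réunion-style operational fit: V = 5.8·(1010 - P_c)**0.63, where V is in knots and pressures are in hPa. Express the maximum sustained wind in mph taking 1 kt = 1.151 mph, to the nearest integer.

ΔP = 1010 − 873 = 137 mb.
V ≈ 5.8 × 137^0.63 = 5.8 × 22.189 ≈ 128.695 kt.
128.695 × 1.151 ≈ 148.13 mph → 148 mph.

148 mph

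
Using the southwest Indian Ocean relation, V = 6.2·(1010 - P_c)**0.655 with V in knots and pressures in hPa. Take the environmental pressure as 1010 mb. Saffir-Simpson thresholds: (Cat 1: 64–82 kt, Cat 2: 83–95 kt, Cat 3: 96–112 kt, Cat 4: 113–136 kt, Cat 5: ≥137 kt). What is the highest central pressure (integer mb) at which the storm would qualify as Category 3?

Category 3 begins at V = 96 kt.
Required ΔP = (96/6.2)^(1/0.655) = 15.484^1.527 ≈ 65.56 mb.
P_c ≤ 1010 − 65.56 = 944.44, so the highest integer P_c is 944 mb.

944 mb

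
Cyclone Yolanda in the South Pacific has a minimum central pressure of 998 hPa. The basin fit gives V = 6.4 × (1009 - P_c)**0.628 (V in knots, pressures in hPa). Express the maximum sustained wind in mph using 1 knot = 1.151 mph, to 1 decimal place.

33.2 mph

ΔP = 1009 − 998 = 11 hPa.
V ≈ 6.4 × 11^0.628 = 6.4 × 4.508 ≈ 28.852 kt.
28.852 × 1.151 ≈ 33.21 mph → 33.2 mph.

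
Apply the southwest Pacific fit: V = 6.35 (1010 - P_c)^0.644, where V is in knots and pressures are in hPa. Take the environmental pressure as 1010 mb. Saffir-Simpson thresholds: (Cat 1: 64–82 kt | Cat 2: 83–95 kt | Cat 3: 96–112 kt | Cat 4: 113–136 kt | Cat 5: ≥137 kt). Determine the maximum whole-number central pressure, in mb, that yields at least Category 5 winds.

Category 5 begins at V = 137 kt.
Required ΔP = (137/6.35)^(1/0.644) = 21.575^1.553 ≈ 117.85 mb.
P_c ≤ 1010 − 117.85 = 892.15, so the highest integer P_c is 892 mb.

892 mb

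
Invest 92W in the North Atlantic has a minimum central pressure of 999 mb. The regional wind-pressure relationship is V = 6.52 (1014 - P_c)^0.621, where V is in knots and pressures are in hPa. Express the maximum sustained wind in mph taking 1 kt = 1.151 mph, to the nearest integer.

40 mph

ΔP = 1014 − 999 = 15 mb.
V ≈ 6.52 × 15^0.621 = 6.52 × 5.375 ≈ 35.043 kt.
35.043 × 1.151 ≈ 40.33 mph → 40 mph.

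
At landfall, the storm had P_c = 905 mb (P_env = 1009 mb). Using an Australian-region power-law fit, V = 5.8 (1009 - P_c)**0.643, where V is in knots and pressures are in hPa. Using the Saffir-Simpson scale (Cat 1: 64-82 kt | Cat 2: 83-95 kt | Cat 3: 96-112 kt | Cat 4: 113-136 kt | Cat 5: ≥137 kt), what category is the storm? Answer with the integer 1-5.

4

ΔP = 1009 − 905 = 104 mb.
V ≈ 5.8 × 104^0.643 = 5.8 × 19.81 ≈ 115 kt.
115 kt falls in the Category 4 band.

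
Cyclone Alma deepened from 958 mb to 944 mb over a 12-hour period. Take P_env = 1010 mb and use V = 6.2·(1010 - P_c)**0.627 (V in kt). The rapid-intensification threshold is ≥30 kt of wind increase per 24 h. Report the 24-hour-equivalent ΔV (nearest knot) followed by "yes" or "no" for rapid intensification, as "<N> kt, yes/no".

V₁: ΔP = 52, V ≈ 6.2 × 52^0.627 ≈ 73.85 kt.
V₂: ΔP = 66, V ≈ 6.2 × 66^0.627 ≈ 85.75 kt.
ΔV over 12 h = 11.90 kt → 24 h equivalent = 11.90 × 24/12 ≈ 23.80 kt.
24 kt < 30 kt ⇒ not rapid intensification.

24 kt, no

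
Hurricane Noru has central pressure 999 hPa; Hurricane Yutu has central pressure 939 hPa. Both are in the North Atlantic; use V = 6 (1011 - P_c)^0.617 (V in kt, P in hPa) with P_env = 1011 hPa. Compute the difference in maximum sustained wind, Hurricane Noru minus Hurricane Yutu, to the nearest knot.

Hurricane Noru: ΔP = 12; V ≈ 6 × 12^0.617 ≈ 27.80 kt.
Hurricane Yutu: ΔP = 72; V ≈ 6 × 72^0.617 ≈ 83.97 kt.
Difference ≈ 27.80 − 83.97 = -56.17 → -56 kt.

-56 kt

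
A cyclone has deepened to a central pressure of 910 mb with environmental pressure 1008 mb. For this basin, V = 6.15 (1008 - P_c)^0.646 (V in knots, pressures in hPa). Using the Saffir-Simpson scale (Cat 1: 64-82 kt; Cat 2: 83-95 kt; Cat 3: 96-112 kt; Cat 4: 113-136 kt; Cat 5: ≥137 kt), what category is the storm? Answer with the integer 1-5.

ΔP = 1008 − 910 = 98 mb.
V ≈ 6.15 × 98^0.646 = 6.15 × 19.33 ≈ 119 kt.
119 kt falls in the Category 4 band.

4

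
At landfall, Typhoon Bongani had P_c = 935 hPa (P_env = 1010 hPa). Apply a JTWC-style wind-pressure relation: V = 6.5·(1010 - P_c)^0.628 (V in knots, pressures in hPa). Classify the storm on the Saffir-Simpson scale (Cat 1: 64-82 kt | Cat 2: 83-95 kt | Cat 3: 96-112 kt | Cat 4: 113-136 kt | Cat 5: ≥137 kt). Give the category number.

ΔP = 1010 − 935 = 75 hPa.
V ≈ 6.5 × 75^0.628 = 6.5 × 15.05 ≈ 98 kt.
98 kt falls in the Category 3 band.

3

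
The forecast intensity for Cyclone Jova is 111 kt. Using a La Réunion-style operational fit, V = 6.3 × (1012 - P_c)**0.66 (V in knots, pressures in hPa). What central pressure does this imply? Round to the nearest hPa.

935 hPa

ΔP = (V / 6.3)^(1/0.66) = (111/6.3)^1.515.
111/6.3 = 17.619; 17.619^1.515 ≈ 77.24 hPa.
P_c = 1012 − 77.24 = 934.76 ≈ 935 hPa.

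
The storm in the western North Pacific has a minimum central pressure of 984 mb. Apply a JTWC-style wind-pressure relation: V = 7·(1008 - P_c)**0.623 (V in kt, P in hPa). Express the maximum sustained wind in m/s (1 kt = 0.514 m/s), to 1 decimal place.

26.1 m/s

ΔP = 1008 − 984 = 24 mb.
V ≈ 7 × 24^0.623 = 7 × 7.242 ≈ 50.696 kt.
50.696 × 0.514 ≈ 26.06 m/s → 26.1 m/s.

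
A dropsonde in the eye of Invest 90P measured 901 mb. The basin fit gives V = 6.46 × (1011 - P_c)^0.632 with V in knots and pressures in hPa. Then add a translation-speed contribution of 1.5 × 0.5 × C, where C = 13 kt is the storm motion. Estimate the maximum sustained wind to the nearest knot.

ΔP = 1011 − 901 = 110 mb.
110^0.632 ≈ 19.506.
V ≈ 6.46 × 19.506 ≈ 126.0 kt.
Translation term: 1.5 × 0.5 × 13 = 9.75 kt.
Corrected V ≈ 135.75 kt → 136 kt.

136 kt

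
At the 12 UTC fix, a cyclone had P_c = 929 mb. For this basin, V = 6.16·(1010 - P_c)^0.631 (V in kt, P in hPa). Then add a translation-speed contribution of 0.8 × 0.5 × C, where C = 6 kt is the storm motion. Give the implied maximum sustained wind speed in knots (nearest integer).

101 kt

ΔP = 1010 − 929 = 81 mb.
81^0.631 ≈ 16.005.
V ≈ 6.16 × 16.005 ≈ 98.6 kt.
Translation term: 0.8 × 0.5 × 6 = 2.4 kt.
Corrected V ≈ 101 kt → 101 kt.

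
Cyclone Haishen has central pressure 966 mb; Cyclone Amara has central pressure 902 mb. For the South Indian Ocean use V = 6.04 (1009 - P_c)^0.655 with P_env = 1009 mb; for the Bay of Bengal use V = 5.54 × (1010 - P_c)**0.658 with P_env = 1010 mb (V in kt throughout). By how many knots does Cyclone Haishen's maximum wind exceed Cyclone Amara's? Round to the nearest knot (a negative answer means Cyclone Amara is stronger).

-50 kt

Cyclone Haishen: ΔP = 43; V ≈ 6.04 × 43^0.655 ≈ 70.95 kt.
Cyclone Amara: ΔP = 108; V ≈ 5.54 × 108^0.658 ≈ 120.64 kt.
Difference ≈ 70.95 − 120.64 = -49.69 → -50 kt.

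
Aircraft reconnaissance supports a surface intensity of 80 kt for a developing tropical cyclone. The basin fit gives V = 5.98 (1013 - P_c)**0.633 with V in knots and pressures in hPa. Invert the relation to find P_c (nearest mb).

953 mb

ΔP = (V / 5.98)^(1/0.633) = (80/5.98)^1.580.
80/5.98 = 13.378; 13.378^1.580 ≈ 60.18 mb.
P_c = 1013 − 60.18 = 952.82 ≈ 953 mb.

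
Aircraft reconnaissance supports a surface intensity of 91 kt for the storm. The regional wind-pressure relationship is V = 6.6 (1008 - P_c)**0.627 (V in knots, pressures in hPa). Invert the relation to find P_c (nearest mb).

ΔP = (V / 6.6)^(1/0.627) = (91/6.6)^1.595.
91/6.6 = 13.788; 13.788^1.595 ≈ 65.67 mb.
P_c = 1008 − 65.67 = 942.33 ≈ 942 mb.

942 mb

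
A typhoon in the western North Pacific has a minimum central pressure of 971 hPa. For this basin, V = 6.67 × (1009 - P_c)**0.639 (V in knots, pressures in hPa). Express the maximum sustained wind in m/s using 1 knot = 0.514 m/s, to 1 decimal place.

ΔP = 1009 − 971 = 38 hPa.
V ≈ 6.67 × 38^0.639 = 6.67 × 10.221 ≈ 68.172 kt.
68.172 × 0.514 ≈ 35.04 m/s → 35.0 m/s.

35.0 m/s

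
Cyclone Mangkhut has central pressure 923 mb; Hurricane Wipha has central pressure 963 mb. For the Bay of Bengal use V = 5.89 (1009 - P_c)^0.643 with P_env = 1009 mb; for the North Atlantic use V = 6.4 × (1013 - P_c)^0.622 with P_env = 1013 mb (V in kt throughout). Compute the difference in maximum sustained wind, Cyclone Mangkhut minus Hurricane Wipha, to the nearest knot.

30 kt

Cyclone Mangkhut: ΔP = 86; V ≈ 5.89 × 86^0.643 ≈ 103.28 kt.
Hurricane Wipha: ΔP = 50; V ≈ 6.4 × 50^0.622 ≈ 72.94 kt.
Difference ≈ 103.28 − 72.94 = 30.34 → 30 kt.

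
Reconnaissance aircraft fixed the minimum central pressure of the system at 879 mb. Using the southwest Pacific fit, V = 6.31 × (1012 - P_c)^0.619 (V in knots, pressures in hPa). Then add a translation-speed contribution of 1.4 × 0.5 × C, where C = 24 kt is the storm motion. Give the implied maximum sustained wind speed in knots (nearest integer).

147 kt

ΔP = 1012 − 879 = 133 mb.
133^0.619 ≈ 20.638.
V ≈ 6.31 × 20.638 ≈ 130.2 kt.
Translation term: 1.4 × 0.5 × 24 = 16.8 kt.
Corrected V ≈ 147 kt → 147 kt.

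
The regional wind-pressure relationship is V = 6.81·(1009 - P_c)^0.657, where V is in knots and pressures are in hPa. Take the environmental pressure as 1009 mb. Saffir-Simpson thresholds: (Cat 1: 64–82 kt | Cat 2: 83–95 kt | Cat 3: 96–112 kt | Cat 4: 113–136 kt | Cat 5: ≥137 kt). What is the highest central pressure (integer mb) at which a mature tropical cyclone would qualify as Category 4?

937 mb

Category 4 begins at V = 113 kt.
Required ΔP = (113/6.81)^(1/0.657) = 16.593^1.522 ≈ 71.92 mb.
P_c ≤ 1009 − 71.92 = 937.08, so the highest integer P_c is 937 mb.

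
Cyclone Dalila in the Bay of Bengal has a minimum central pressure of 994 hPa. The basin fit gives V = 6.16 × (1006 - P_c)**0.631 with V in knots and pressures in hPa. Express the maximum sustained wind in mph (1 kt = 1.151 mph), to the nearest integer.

34 mph

ΔP = 1006 − 994 = 12 hPa.
V ≈ 6.16 × 12^0.631 = 6.16 × 4.797 ≈ 29.549 kt.
29.549 × 1.151 ≈ 34.01 mph → 34 mph.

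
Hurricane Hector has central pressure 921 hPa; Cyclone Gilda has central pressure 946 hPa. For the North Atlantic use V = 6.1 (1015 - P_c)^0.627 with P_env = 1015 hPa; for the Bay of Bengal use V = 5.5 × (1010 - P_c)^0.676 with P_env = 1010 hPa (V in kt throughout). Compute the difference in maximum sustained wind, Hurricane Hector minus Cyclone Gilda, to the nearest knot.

Hurricane Hector: ΔP = 94; V ≈ 6.1 × 94^0.627 ≈ 105.31 kt.
Cyclone Gilda: ΔP = 64; V ≈ 5.5 × 64^0.676 ≈ 91.48 kt.
Difference ≈ 105.31 − 91.48 = 13.83 → 14 kt.

14 kt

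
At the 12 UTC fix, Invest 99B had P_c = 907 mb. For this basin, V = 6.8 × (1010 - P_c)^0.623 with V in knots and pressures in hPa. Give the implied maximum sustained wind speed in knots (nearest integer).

ΔP = 1010 − 907 = 103 mb.
103^0.623 ≈ 17.947.
V ≈ 6.8 × 17.947 ≈ 122.0 kt.

122 kt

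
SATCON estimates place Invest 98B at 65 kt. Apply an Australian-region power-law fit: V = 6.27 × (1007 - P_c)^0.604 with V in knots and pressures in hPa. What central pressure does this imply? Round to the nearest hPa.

959 hPa

ΔP = (V / 6.27)^(1/0.604) = (65/6.27)^1.656.
65/6.27 = 10.367; 10.367^1.656 ≈ 48.03 hPa.
P_c = 1007 − 48.03 = 958.97 ≈ 959 hPa.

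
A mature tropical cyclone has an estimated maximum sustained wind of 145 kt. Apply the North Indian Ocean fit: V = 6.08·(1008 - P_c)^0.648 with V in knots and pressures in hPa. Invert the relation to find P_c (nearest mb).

874 mb

ΔP = (V / 6.08)^(1/0.648) = (145/6.08)^1.543.
145/6.08 = 23.849; 23.849^1.543 ≈ 133.57 mb.
P_c = 1008 − 133.57 = 874.43 ≈ 874 mb.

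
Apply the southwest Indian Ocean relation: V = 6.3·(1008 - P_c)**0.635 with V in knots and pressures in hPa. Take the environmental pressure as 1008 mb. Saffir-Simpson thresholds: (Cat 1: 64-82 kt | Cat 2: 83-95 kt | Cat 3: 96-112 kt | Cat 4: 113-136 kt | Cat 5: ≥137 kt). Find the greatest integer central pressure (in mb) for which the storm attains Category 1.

969 mb

Category 1 begins at V = 64 kt.
Required ΔP = (64/6.3)^(1/0.635) = 10.159^1.575 ≈ 38.51 mb.
P_c ≤ 1008 − 38.51 = 969.49, so the highest integer P_c is 969 mb.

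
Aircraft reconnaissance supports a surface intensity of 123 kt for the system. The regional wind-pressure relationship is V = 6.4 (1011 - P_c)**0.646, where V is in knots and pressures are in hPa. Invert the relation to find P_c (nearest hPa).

914 hPa

ΔP = (V / 6.4)^(1/0.646) = (123/6.4)^1.548.
123/6.4 = 19.219; 19.219^1.548 ≈ 97.09 hPa.
P_c = 1011 − 97.09 = 913.91 ≈ 914 hPa.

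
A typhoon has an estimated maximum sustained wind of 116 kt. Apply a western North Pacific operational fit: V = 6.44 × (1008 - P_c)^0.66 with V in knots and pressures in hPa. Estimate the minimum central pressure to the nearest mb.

928 mb

ΔP = (V / 6.44)^(1/0.66) = (116/6.44)^1.515.
116/6.44 = 18.012; 18.012^1.515 ≈ 79.87 mb.
P_c = 1008 − 79.87 = 928.13 ≈ 928 mb.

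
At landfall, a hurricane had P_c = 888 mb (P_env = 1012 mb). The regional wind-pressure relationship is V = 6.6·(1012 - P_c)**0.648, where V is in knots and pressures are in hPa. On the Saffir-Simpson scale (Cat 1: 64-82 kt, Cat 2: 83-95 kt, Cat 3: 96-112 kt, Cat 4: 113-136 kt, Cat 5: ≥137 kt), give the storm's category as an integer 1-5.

ΔP = 1012 − 888 = 124 mb.
V ≈ 6.6 × 124^0.648 = 6.6 × 22.73 ≈ 150 kt.
150 kt falls in the Category 5 band.

5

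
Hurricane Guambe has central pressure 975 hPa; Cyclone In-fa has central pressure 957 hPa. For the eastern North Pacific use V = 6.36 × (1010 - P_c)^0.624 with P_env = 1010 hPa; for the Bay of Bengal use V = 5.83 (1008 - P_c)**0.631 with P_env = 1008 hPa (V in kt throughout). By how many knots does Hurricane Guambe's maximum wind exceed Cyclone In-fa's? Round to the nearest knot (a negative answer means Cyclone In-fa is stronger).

-11 kt

Hurricane Guambe: ΔP = 35; V ≈ 6.36 × 35^0.624 ≈ 58.47 kt.
Cyclone In-fa: ΔP = 51; V ≈ 5.83 × 51^0.631 ≈ 69.69 kt.
Difference ≈ 58.47 − 69.69 = -11.22 → -11 kt.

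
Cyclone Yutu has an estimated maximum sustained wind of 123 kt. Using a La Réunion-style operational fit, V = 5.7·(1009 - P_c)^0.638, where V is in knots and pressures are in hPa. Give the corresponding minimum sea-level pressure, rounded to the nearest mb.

886 mb

ΔP = (V / 5.7)^(1/0.638) = (123/5.7)^1.567.
123/5.7 = 21.579; 21.579^1.567 ≈ 123.30 mb.
P_c = 1009 − 123.30 = 885.70 ≈ 886 mb.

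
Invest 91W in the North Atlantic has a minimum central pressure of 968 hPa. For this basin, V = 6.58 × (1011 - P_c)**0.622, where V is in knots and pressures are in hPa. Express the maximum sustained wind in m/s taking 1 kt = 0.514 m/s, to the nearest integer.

35 m/s

ΔP = 1011 − 968 = 43 hPa.
V ≈ 6.58 × 43^0.622 = 6.58 × 10.376 ≈ 68.272 kt.
68.272 × 0.514 ≈ 35.09 m/s → 35 m/s.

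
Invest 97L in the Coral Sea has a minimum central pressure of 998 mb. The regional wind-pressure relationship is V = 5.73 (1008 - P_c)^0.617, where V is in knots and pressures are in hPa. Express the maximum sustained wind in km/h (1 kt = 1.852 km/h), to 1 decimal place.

ΔP = 1008 − 998 = 10 mb.
V ≈ 5.73 × 10^0.617 = 5.73 × 4.140 ≈ 23.722 kt.
23.722 × 1.852 ≈ 43.93 km/h → 43.9 km/h.

43.9 km/h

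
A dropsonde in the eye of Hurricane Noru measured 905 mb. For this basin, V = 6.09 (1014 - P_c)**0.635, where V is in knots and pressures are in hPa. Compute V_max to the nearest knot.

ΔP = 1014 − 905 = 109 mb.
109^0.635 ≈ 19.668.
V ≈ 6.09 × 19.668 ≈ 119.8 kt.

120 kt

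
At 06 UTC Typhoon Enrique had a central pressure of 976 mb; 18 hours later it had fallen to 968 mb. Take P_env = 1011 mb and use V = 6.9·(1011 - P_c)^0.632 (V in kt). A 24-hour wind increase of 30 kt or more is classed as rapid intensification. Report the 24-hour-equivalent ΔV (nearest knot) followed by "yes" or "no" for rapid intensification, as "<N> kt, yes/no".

12 kt, no

V₁: ΔP = 35, V ≈ 6.9 × 35^0.632 ≈ 65.27 kt.
V₂: ΔP = 43, V ≈ 6.9 × 43^0.632 ≈ 74.34 kt.
ΔV over 18 h = 9.07 kt → 24 h equivalent = 9.07 × 24/18 ≈ 12.09 kt.
12 kt < 30 kt ⇒ not rapid intensification.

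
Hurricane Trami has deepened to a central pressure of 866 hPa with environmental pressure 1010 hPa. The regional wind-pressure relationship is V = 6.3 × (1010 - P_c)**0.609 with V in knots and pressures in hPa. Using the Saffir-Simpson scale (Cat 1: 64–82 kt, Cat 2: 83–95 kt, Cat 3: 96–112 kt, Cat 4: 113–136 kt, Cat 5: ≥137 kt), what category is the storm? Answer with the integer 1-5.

ΔP = 1010 − 866 = 144 hPa.
V ≈ 6.3 × 144^0.609 = 6.3 × 20.63 ≈ 130 kt.
130 kt falls in the Category 4 band.

4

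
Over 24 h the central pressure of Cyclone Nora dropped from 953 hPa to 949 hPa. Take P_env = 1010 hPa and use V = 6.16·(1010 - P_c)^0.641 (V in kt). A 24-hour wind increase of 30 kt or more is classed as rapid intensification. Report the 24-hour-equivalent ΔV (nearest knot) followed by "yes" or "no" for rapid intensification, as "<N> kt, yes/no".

4 kt, no

V₁: ΔP = 57, V ≈ 6.16 × 57^0.641 ≈ 82.24 kt.
V₂: ΔP = 61, V ≈ 6.16 × 61^0.641 ≈ 85.90 kt.
ΔV over 24 h = 3.66 kt → 24 h equivalent = 3.66 × 24/24 ≈ 3.66 kt.
4 kt < 30 kt ⇒ not rapid intensification.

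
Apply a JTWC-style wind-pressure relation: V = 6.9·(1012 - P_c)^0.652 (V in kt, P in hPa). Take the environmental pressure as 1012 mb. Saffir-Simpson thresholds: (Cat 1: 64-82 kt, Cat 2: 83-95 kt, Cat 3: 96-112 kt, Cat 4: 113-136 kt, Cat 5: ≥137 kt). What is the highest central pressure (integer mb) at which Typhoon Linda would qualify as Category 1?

981 mb

Category 1 begins at V = 64 kt.
Required ΔP = (64/6.9)^(1/0.652) = 9.275^1.534 ≈ 30.45 mb.
P_c ≤ 1012 − 30.45 = 981.55, so the highest integer P_c is 981 mb.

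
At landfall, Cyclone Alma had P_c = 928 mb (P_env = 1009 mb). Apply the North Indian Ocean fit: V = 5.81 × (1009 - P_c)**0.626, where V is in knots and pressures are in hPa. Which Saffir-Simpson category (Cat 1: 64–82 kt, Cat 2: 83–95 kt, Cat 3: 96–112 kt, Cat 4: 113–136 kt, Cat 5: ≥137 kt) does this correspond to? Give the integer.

2

ΔP = 1009 − 928 = 81 mb.
V ≈ 5.81 × 81^0.626 = 5.81 × 15.66 ≈ 91 kt.
91 kt falls in the Category 2 band.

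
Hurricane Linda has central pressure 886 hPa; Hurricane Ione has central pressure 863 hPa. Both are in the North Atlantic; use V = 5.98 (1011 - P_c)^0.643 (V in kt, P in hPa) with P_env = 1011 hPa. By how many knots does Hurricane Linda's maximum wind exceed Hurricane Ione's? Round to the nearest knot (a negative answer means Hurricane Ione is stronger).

-15 kt

Hurricane Linda: ΔP = 125; V ≈ 5.98 × 125^0.643 ≈ 133.36 kt.
Hurricane Ione: ΔP = 148; V ≈ 5.98 × 148^0.643 ≈ 148.65 kt.
Difference ≈ 133.36 − 148.65 = -15.29 → -15 kt.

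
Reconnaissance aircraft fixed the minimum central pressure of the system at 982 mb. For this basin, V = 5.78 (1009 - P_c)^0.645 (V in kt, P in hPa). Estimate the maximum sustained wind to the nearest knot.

48 kt

ΔP = 1009 − 982 = 27 mb.
27^0.645 ≈ 8.380.
V ≈ 5.78 × 8.380 ≈ 48.4 kt.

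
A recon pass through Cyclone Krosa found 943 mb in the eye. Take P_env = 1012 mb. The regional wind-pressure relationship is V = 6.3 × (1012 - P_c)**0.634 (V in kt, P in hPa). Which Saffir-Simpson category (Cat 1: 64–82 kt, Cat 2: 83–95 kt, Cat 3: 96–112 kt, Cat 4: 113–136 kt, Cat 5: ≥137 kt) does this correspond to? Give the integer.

ΔP = 1012 − 943 = 69 mb.
V ≈ 6.3 × 69^0.634 = 6.3 × 14.65 ≈ 92 kt.
92 kt falls in the Category 2 band.

2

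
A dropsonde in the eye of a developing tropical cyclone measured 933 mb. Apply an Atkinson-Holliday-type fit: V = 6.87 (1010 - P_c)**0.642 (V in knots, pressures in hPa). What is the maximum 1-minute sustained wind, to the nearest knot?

ΔP = 1010 − 933 = 77 mb.
77^0.642 ≈ 16.260.
V ≈ 6.87 × 16.260 ≈ 111.7 kt.

112 kt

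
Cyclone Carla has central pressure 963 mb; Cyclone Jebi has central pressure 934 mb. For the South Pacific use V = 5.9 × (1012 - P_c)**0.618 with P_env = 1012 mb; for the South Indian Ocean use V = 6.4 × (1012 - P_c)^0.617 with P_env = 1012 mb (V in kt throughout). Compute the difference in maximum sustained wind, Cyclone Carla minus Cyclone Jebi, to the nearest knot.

Cyclone Carla: ΔP = 49; V ≈ 5.9 × 49^0.618 ≈ 65.37 kt.
Cyclone Jebi: ΔP = 78; V ≈ 6.4 × 78^0.617 ≈ 94.10 kt.
Difference ≈ 65.37 − 94.10 = -28.73 → -29 kt.

-29 kt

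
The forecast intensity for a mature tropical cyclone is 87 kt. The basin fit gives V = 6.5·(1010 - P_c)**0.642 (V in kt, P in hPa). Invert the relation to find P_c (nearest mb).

ΔP = (V / 6.5)^(1/0.642) = (87/6.5)^1.558.
87/6.5 = 13.385; 13.385^1.558 ≈ 56.86 mb.
P_c = 1010 − 56.86 = 953.14 ≈ 953 mb.

953 mb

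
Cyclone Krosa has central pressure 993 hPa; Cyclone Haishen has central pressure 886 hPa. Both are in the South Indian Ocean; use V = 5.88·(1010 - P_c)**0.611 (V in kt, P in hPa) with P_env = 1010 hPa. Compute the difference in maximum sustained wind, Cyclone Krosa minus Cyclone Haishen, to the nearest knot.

Cyclone Krosa: ΔP = 17; V ≈ 5.88 × 17^0.611 ≈ 33.20 kt.
Cyclone Haishen: ΔP = 124; V ≈ 5.88 × 124^0.611 ≈ 111.80 kt.
Difference ≈ 33.20 − 111.80 = -78.60 → -79 kt.

-79 kt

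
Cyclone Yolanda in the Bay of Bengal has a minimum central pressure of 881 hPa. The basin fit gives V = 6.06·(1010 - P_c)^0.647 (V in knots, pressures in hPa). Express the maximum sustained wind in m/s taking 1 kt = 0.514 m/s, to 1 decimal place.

ΔP = 1010 − 881 = 129 hPa.
V ≈ 6.06 × 129^0.647 = 6.06 × 23.203 ≈ 140.613 kt.
140.613 × 0.514 ≈ 72.27 m/s → 72.3 m/s.

72.3 m/s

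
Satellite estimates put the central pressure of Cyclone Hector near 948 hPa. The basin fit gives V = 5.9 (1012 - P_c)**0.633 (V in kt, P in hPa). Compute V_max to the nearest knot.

82 kt

ΔP = 1012 − 948 = 64 hPa.
64^0.633 ≈ 13.910.
V ≈ 5.9 × 13.910 ≈ 82.1 kt.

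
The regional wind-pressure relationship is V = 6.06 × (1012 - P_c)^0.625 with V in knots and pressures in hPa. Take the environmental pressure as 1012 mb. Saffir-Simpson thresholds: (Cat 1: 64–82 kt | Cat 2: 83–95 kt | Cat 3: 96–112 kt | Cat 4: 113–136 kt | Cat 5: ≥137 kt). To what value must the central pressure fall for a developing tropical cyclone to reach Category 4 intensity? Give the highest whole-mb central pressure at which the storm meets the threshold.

904 mb

Category 4 begins at V = 113 kt.
Required ΔP = (113/6.06)^(1/0.625) = 18.647^1.600 ≈ 107.89 mb.
P_c ≤ 1012 − 107.89 = 904.11, so the highest integer P_c is 904 mb.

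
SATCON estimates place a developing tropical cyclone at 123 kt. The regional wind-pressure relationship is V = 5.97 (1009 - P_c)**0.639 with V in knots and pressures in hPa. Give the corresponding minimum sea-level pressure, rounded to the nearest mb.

895 mb

ΔP = (V / 5.97)^(1/0.639) = (123/5.97)^1.565.
123/5.97 = 20.603; 20.603^1.565 ≈ 113.82 mb.
P_c = 1009 − 113.82 = 895.18 ≈ 895 mb.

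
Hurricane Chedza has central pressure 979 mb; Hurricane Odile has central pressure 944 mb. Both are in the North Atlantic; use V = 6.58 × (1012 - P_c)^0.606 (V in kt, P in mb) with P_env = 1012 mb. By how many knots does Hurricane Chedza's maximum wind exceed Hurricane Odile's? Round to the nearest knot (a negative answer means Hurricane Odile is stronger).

-30 kt

Hurricane Chedza: ΔP = 33; V ≈ 6.58 × 33^0.606 ≈ 54.76 kt.
Hurricane Odile: ΔP = 68; V ≈ 6.58 × 68^0.606 ≈ 84.86 kt.
Difference ≈ 54.76 − 84.86 = -30.10 → -30 kt.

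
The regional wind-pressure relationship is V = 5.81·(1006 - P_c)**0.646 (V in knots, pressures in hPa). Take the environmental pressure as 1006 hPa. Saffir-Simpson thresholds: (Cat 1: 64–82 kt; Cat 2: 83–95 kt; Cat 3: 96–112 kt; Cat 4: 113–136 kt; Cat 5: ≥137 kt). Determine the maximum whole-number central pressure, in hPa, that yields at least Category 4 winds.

907 hPa

Category 4 begins at V = 113 kt.
Required ΔP = (113/5.81)^(1/0.646) = 19.449^1.548 ≈ 98.90 hPa.
P_c ≤ 1006 − 98.90 = 907.10, so the highest integer P_c is 907 hPa.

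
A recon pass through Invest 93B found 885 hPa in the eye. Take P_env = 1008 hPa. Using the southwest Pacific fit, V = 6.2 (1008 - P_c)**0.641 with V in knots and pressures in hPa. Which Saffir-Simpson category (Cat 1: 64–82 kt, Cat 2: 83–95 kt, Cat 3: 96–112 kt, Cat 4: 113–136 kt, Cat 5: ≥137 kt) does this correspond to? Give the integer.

ΔP = 1008 − 885 = 123 hPa.
V ≈ 6.2 × 123^0.641 = 6.2 × 21.86 ≈ 136 kt.
136 kt falls in the Category 4 band.

4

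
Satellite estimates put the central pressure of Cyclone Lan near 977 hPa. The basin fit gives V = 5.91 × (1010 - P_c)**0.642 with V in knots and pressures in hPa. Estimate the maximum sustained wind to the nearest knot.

ΔP = 1010 − 977 = 33 hPa.
33^0.642 ≈ 9.438.
V ≈ 5.91 × 9.438 ≈ 55.8 kt.

56 kt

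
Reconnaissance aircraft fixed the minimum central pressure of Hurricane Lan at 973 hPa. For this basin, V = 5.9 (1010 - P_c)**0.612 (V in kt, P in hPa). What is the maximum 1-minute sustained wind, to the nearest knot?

54 kt

ΔP = 1010 − 973 = 37 hPa.
37^0.612 ≈ 9.115.
V ≈ 5.9 × 9.115 ≈ 53.8 kt.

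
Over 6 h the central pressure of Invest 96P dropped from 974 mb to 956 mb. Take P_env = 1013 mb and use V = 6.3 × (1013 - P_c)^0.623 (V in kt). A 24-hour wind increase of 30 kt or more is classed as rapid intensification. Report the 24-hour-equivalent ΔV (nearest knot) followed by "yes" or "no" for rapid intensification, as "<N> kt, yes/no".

V₁: ΔP = 39, V ≈ 6.3 × 39^0.623 ≈ 61.74 kt.
V₂: ΔP = 57, V ≈ 6.3 × 57^0.623 ≈ 78.21 kt.
ΔV over 6 h = 16.47 kt → 24 h equivalent = 16.47 × 24/6 ≈ 65.88 kt.
66 kt ≥ 30 kt ⇒ rapid intensification.

66 kt, yes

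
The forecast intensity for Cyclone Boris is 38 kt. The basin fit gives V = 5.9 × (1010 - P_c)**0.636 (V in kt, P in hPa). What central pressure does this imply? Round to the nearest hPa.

ΔP = (V / 5.9)^(1/0.636) = (38/5.9)^1.572.
38/5.9 = 6.441; 6.441^1.572 ≈ 18.70 hPa.
P_c = 1010 − 18.70 = 991.30 ≈ 991 hPa.

991 hPa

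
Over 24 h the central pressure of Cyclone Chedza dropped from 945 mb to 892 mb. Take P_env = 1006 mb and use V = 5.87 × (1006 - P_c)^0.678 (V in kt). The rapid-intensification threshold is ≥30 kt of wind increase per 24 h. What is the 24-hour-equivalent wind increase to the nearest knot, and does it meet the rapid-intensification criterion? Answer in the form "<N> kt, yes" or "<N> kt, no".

V₁: ΔP = 61, V ≈ 5.87 × 61^0.678 ≈ 95.30 kt.
V₂: ΔP = 114, V ≈ 5.87 × 114^0.678 ≈ 145.62 kt.
ΔV over 24 h = 50.32 kt → 24 h equivalent = 50.32 × 24/24 ≈ 50.32 kt.
50 kt ≥ 30 kt ⇒ rapid intensification.

50 kt, yes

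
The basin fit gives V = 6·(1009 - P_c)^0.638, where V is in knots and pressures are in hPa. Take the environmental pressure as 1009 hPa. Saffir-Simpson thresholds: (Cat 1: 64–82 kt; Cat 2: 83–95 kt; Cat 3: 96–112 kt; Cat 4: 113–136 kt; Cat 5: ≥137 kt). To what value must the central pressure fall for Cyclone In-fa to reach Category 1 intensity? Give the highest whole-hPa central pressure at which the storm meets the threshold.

968 hPa

Category 1 begins at V = 64 kt.
Required ΔP = (64/6)^(1/0.638) = 10.667^1.567 ≈ 40.86 hPa.
P_c ≤ 1009 − 40.86 = 968.14, so the highest integer P_c is 968 hPa.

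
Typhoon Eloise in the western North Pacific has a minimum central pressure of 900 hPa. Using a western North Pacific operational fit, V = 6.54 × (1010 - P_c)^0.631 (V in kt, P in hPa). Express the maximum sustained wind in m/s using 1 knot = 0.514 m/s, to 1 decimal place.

65.3 m/s

ΔP = 1010 − 900 = 110 hPa.
V ≈ 6.54 × 110^0.631 = 6.54 × 19.414 ≈ 126.969 kt.
126.969 × 0.514 ≈ 65.26 m/s → 65.3 m/s.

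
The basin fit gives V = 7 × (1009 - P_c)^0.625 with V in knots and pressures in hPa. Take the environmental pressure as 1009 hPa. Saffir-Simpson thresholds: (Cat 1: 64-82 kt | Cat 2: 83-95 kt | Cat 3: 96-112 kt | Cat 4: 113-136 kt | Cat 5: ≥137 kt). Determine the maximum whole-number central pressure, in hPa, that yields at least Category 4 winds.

Category 4 begins at V = 113 kt.
Required ΔP = (113/7)^(1/0.625) = 16.143^1.600 ≈ 85.66 hPa.
P_c ≤ 1009 − 85.66 = 923.34, so the highest integer P_c is 923 hPa.

923 hPa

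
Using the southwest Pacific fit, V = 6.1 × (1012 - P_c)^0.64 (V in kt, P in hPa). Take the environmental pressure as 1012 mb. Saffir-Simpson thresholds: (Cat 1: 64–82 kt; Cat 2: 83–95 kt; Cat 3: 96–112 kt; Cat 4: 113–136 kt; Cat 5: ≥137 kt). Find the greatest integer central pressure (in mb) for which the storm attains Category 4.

Category 4 begins at V = 113 kt.
Required ΔP = (113/6.1)^(1/0.64) = 18.525^1.562 ≈ 95.69 mb.
P_c ≤ 1012 − 95.69 = 916.31, so the highest integer P_c is 916 mb.

916 mb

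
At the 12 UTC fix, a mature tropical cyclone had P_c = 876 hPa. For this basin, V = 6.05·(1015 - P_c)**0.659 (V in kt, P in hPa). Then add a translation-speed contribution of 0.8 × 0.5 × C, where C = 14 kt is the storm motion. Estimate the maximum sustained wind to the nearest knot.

162 kt

ΔP = 1015 − 876 = 139 hPa.
139^0.659 ≈ 25.837.
V ≈ 6.05 × 25.837 ≈ 156.3 kt.
Translation term: 0.8 × 0.5 × 14 = 5.6 kt.
Corrected V ≈ 161.9 kt → 162 kt.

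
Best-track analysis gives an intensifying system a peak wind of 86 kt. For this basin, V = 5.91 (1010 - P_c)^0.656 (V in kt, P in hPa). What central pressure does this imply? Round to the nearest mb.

ΔP = (V / 5.91)^(1/0.656) = (86/5.91)^1.524.
86/5.91 = 14.552; 14.552^1.524 ≈ 59.26 mb.
P_c = 1010 − 59.26 = 950.74 ≈ 951 mb.

951 mb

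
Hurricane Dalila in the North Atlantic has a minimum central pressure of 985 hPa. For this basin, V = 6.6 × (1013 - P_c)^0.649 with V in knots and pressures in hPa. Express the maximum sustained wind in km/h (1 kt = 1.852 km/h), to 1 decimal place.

106.3 km/h

ΔP = 1013 − 985 = 28 hPa.
V ≈ 6.6 × 28^0.649 = 6.6 × 8.694 ≈ 57.379 kt.
57.379 × 1.852 ≈ 106.27 km/h → 106.3 km/h.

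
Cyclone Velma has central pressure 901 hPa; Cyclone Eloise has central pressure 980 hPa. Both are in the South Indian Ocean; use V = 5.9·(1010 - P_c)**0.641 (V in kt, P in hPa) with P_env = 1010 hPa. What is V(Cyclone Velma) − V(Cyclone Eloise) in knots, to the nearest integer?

Cyclone Velma: ΔP = 109; V ≈ 5.9 × 109^0.641 ≈ 119.36 kt.
Cyclone Eloise: ΔP = 30; V ≈ 5.9 × 30^0.641 ≈ 52.20 kt.
Difference ≈ 119.36 − 52.20 = 67.16 → 67 kt.

67 kt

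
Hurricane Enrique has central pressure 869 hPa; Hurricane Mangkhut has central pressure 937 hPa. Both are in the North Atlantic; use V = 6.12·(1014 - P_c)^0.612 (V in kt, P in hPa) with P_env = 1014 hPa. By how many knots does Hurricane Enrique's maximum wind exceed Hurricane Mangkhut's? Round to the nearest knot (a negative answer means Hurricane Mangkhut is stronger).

41 kt

Hurricane Enrique: ΔP = 145; V ≈ 6.12 × 145^0.612 ≈ 128.68 kt.
Hurricane Mangkhut: ΔP = 77; V ≈ 6.12 × 77^0.612 ≈ 87.35 kt.
Difference ≈ 128.68 − 87.35 = 41.33 → 41 kt.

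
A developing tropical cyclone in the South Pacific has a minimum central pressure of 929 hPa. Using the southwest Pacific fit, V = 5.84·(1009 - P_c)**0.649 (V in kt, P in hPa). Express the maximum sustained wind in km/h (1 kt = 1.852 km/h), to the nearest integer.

ΔP = 1009 − 929 = 80 hPa.
V ≈ 5.84 × 80^0.649 = 5.84 × 17.183 ≈ 100.350 kt.
100.350 × 1.852 ≈ 185.85 km/h → 186 km/h.

186 km/h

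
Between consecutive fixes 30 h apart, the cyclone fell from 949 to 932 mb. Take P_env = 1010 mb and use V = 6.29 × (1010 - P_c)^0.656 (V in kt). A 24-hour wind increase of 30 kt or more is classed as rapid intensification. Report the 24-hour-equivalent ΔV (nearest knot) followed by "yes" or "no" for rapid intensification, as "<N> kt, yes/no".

V₁: ΔP = 61, V ≈ 6.29 × 61^0.656 ≈ 93.29 kt.
V₂: ΔP = 78, V ≈ 6.29 × 78^0.656 ≈ 109.61 kt.
ΔV over 30 h = 16.32 kt → 24 h equivalent = 16.32 × 24/30 ≈ 13.06 kt.
13 kt < 30 kt ⇒ not rapid intensification.

13 kt, no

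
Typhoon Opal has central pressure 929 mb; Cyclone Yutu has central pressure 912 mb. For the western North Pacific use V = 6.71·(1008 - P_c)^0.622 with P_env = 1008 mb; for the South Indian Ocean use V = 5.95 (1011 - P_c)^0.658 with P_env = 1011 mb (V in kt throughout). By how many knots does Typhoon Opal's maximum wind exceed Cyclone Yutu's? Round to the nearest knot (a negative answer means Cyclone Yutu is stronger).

Typhoon Opal: ΔP = 79; V ≈ 6.71 × 79^0.622 ≈ 101.64 kt.
Cyclone Yutu: ΔP = 99; V ≈ 5.95 × 99^0.658 ≈ 122.36 kt.
Difference ≈ 101.64 − 122.36 = -20.72 → -21 kt.

-21 kt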